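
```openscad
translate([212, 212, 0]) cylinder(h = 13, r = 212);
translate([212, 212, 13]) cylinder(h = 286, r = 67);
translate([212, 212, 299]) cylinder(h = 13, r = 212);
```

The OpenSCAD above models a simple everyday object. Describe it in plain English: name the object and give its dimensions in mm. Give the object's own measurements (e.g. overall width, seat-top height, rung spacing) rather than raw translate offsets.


A spool: two coaxial disc flanges of radius 212 mm and thickness 13 mm, joined by a core cylinder of radius 67 mm and height 286 mm. The lower flange rests on z = 0 and the three cylinders share a vertical axis.


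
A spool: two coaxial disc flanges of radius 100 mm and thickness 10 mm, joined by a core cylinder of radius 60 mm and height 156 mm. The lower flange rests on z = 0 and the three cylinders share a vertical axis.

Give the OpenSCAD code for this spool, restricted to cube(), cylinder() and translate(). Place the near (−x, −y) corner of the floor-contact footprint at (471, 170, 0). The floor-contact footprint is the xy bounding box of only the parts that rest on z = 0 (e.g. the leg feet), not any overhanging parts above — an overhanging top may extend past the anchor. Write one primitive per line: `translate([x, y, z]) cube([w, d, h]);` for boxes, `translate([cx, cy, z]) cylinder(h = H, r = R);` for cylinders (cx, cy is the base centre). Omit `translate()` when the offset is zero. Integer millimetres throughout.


translate([571, 270, 0]) cylinder(h = 10, r = 100);
translate([571, 270, 10]) cylinder(h = 156, r = 60);
translate([571, 270, 166]) cylinder(h = 10, r = 100);


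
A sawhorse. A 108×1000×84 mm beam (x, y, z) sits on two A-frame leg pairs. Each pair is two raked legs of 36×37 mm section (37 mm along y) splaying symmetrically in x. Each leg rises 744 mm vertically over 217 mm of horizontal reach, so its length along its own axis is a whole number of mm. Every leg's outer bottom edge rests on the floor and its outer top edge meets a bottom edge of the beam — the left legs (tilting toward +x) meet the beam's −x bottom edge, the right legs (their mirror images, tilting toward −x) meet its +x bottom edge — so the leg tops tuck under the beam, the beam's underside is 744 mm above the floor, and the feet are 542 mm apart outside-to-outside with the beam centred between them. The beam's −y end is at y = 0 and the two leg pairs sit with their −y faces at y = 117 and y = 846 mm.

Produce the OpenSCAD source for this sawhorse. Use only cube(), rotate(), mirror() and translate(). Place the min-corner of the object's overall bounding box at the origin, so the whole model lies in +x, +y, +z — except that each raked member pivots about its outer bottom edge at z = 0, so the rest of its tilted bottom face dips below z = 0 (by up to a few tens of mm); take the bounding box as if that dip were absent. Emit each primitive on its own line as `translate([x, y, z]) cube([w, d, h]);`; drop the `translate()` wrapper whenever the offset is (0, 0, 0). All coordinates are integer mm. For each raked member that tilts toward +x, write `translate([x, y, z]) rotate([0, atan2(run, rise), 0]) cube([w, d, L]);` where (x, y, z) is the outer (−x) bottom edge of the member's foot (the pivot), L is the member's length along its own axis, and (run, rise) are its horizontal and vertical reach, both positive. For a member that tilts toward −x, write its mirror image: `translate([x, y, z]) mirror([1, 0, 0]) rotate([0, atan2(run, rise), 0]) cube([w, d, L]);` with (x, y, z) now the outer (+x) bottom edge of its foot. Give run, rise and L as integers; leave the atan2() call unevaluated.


translate([217, 0, 744]) cube([108, 1000, 84]);
translate([0, 117, 0]) rotate([0, atan2(217, 744), 0]) cube([36, 37, 775]);
translate([542, 117, 0]) mirror([1, 0, 0]) rotate([0, atan2(217, 744), 0]) cube([36, 37, 775]);
translate([0, 846, 0]) rotate([0, atan2(217, 744), 0]) cube([36, 37, 775]);
translate([542, 846, 0]) mirror([1, 0, 0]) rotate([0, atan2(217, 744), 0]) cube([36, 37, 775]);


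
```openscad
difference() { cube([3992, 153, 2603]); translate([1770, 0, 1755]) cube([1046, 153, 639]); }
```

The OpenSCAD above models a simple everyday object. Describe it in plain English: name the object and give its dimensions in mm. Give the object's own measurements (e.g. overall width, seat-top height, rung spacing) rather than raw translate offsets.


A wall 3992 mm long (x), 153 mm thick (y), 2603 mm tall, with a rectangular window opening cut through it. The opening is 1046 mm wide and 639 mm tall; its sill is at z = 1755 mm and its near (−x) edge is 1770 mm from the wall's −x end. The opening passes through the full wall thickness.


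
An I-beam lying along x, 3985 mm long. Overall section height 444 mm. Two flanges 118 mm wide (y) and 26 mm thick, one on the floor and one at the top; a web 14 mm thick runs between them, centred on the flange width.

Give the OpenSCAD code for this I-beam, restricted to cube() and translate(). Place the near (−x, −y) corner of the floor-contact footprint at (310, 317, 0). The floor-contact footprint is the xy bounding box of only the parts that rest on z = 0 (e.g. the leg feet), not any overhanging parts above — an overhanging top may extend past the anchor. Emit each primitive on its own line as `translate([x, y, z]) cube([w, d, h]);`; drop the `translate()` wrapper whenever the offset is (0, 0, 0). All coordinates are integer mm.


translate([310, 317, 0]) cube([3985, 118, 26]);
translate([310, 369, 26]) cube([3985, 14, 392]);
translate([310, 317, 418]) cube([3985, 118, 26]);


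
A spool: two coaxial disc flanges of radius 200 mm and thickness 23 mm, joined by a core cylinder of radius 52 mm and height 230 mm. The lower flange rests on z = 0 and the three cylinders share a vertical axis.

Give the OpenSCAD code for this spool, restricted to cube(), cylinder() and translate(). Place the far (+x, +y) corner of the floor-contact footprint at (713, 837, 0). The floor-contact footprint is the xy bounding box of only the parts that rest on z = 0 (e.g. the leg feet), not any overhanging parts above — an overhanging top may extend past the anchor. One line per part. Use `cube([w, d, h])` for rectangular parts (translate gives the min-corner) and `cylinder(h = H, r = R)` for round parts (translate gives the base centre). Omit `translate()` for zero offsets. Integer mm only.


translate([513, 637, 0]) cylinder(h = 23, r = 200);
translate([513, 637, 23]) cylinder(h = 230, r = 52);
translate([513, 637, 253]) cylinder(h = 23, r = 200);


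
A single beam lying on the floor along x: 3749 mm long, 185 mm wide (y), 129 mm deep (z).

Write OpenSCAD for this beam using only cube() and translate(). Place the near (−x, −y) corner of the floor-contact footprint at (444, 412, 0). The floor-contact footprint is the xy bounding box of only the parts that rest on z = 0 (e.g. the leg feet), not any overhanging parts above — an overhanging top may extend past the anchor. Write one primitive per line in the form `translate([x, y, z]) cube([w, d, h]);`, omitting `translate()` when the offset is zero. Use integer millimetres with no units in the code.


translate([444, 412, 0]) cube([3749, 185, 129]);


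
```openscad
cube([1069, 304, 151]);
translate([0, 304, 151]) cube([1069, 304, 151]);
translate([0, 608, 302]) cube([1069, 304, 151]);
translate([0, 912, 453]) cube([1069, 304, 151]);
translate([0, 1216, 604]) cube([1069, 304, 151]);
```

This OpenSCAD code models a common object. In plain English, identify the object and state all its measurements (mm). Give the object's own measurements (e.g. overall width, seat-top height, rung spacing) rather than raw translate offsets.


A straight staircase of 5 solid steps. Each step is 1069 mm wide (x), 304 mm deep (y, the going) and 151 mm tall (the rise). The first step rests on the floor; each subsequent step sits one going further in +y and one rise higher in +z, directly behind and above the previous step with no overlap.


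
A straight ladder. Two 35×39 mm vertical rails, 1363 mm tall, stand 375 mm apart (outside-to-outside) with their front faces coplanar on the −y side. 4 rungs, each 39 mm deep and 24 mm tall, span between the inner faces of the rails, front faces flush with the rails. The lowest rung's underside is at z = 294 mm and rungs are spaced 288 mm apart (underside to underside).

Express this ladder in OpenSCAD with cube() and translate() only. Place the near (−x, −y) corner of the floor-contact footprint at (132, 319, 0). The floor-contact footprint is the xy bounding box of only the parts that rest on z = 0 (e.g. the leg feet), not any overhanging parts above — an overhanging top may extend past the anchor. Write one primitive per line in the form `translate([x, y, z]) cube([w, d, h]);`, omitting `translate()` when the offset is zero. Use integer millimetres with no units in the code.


// rung span = 375 - 2*35 = 305
// rung[k] z = 294 + k*288
translate([132, 319, 0]) cube([35, 39, 1363]);
translate([472, 319, 0]) cube([35, 39, 1363]);
translate([167, 319, 294]) cube([305, 39, 24]);
translate([167, 319, 582]) cube([305, 39, 24]);
translate([167, 319, 870]) cube([305, 39, 24]);
translate([167, 319, 1158]) cube([305, 39, 24]);


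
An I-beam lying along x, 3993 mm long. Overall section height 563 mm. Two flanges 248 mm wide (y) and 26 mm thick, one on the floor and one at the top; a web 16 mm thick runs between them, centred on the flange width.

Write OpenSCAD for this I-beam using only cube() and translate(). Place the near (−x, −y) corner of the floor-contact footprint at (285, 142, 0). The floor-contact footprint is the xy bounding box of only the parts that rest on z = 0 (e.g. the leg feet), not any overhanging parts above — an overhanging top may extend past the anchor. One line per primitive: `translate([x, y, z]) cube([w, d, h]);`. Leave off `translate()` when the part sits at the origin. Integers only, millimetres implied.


translate([285, 142, 0]) cube([3993, 248, 26]);
translate([285, 258, 26]) cube([3993, 16, 511]);
translate([285, 142, 537]) cube([3993, 248, 26]);


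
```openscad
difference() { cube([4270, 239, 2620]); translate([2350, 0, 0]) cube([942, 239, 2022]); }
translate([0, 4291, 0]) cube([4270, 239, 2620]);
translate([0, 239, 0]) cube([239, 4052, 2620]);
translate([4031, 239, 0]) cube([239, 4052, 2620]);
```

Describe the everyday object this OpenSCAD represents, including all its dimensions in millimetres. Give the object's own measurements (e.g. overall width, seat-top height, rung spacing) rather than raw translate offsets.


A single room: four walls, each 2620 mm tall and 239 mm thick, enclosing an outside footprint 4270×4530 mm (x × y), no floor or roof. The front and back walls (−y and +y sides) run the full x-width; the side walls fit between their inner faces. A door opening 942 mm wide and 2022 mm tall is cut through the front wall from the floor up, its −x edge 2350 mm from the wall's −x end.


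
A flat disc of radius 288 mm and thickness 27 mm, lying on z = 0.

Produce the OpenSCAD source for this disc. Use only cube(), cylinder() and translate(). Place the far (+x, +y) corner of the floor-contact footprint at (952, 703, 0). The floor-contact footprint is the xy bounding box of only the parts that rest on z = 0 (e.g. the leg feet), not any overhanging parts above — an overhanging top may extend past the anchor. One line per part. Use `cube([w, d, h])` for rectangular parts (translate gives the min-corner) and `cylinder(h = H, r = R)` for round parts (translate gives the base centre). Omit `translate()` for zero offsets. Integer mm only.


translate([664, 415, 0]) cylinder(h = 27, r = 288);


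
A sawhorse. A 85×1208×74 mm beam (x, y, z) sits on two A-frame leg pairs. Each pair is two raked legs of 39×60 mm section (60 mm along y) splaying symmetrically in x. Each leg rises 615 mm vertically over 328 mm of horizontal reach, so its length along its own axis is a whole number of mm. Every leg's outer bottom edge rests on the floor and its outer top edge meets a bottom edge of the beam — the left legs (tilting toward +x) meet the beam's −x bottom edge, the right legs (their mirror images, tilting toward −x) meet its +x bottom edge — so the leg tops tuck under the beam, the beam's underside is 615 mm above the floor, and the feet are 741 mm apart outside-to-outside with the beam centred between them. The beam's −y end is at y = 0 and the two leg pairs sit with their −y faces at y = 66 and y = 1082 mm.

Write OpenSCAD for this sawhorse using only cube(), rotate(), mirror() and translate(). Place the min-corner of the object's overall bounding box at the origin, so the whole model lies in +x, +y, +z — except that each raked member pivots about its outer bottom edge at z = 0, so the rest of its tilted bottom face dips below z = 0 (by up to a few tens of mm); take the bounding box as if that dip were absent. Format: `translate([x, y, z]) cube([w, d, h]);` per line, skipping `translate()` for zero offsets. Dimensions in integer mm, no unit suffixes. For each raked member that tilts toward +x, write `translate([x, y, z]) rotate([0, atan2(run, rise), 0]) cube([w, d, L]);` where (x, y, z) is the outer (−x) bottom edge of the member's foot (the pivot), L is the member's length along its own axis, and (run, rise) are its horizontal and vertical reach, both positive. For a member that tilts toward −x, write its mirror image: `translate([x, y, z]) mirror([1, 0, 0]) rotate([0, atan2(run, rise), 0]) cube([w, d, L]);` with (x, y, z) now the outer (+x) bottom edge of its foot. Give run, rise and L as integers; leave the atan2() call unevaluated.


translate([328, 0, 615]) cube([85, 1208, 74]);
translate([0, 66, 0]) rotate([0, atan2(328, 615), 0]) cube([39, 60, 697]);
translate([741, 66, 0]) mirror([1, 0, 0]) rotate([0, atan2(328, 615), 0]) cube([39, 60, 697]);
translate([0, 1082, 0]) rotate([0, atan2(328, 615), 0]) cube([39, 60, 697]);
translate([741, 1082, 0]) mirror([1, 0, 0]) rotate([0, atan2(328, 615), 0]) cube([39, 60, 697]);


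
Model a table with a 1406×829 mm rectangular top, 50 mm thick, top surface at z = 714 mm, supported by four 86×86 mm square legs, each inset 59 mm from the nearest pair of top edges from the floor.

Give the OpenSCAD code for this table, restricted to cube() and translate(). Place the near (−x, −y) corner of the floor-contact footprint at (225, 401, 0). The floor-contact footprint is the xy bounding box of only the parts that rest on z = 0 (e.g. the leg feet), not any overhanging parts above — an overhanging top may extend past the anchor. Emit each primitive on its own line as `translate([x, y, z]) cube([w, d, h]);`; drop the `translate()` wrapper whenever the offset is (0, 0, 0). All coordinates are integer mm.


// leg_h = 714 - 50 = 664
translate([166, 342, 664]) cube([1406, 829, 50]);
translate([225, 401, 0]) cube([86, 86, 664]);
translate([1427, 401, 0]) cube([86, 86, 664]);
translate([225, 1026, 0]) cube([86, 86, 664]);
translate([1427, 1026, 0]) cube([86, 86, 664]);


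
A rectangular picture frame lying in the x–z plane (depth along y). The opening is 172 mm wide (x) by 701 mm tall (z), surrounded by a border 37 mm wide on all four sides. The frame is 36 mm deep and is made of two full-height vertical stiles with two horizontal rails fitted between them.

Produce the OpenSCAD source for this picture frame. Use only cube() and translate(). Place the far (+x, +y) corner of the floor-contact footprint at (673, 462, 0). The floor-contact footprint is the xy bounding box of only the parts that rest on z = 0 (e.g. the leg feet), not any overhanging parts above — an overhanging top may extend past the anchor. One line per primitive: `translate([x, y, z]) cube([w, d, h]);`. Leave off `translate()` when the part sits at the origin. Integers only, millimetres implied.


translate([427, 426, 0]) cube([37, 36, 775]);
translate([636, 426, 0]) cube([37, 36, 775]);
translate([464, 426, 0]) cube([172, 36, 37]);
translate([464, 426, 738]) cube([172, 36, 37]);


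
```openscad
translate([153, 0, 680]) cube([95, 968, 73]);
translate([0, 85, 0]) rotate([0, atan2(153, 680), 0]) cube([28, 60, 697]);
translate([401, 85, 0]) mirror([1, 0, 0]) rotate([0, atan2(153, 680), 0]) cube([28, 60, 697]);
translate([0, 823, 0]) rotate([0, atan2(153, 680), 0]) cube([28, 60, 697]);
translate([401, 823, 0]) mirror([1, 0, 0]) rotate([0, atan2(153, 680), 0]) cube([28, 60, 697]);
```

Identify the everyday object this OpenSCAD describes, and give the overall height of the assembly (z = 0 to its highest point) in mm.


A sawhorse. The overall height is 753 mm.

A beam across two mirrored pairs of raked legs — a sawhorse. The beam's underside is at z = 680 (matching the legs' vertical rise in atan2(153, 680)) and the beam is 73 mm tall, so its top is at 680 + 73 = 753 mm. The raked legs top out at the beam's underside, so that is the highest point.


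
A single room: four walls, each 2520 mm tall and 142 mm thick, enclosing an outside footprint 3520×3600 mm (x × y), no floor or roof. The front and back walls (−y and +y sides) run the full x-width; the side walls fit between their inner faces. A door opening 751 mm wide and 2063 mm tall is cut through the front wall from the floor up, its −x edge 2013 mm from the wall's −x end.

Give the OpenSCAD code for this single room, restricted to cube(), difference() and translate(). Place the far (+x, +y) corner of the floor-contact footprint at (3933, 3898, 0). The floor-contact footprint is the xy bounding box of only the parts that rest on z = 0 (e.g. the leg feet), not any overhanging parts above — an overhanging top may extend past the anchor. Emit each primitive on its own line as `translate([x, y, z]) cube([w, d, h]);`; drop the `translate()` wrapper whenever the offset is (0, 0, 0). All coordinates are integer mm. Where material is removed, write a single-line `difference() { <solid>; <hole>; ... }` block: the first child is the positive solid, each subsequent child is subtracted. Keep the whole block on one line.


difference() { translate([413, 298, 0]) cube([3520, 142, 2520]); translate([2426, 298, 0]) cube([751, 142, 2063]); }
translate([413, 3756, 0]) cube([3520, 142, 2520]);
translate([413, 440, 0]) cube([142, 3316, 2520]);
translate([3791, 440, 0]) cube([142, 3316, 2520]);


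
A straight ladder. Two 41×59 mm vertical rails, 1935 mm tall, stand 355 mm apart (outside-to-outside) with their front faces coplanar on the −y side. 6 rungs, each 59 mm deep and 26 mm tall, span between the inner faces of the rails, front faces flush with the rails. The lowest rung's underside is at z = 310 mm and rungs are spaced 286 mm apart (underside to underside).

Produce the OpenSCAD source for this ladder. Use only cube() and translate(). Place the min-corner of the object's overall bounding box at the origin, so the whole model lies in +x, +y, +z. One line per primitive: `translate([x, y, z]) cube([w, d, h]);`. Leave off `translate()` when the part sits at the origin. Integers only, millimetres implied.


// rung span = 355 - 2*41 = 273
// rung[k] z = 310 + k*286
cube([41, 59, 1935]);
translate([314, 0, 0]) cube([41, 59, 1935]);
translate([41, 0, 310]) cube([273, 59, 26]);
translate([41, 0, 596]) cube([273, 59, 26]);
translate([41, 0, 882]) cube([273, 59, 26]);
translate([41, 0, 1168]) cube([273, 59, 26]);
translate([41, 0, 1454]) cube([273, 59, 26]);
translate([41, 0, 1740]) cube([273, 59, 26]);


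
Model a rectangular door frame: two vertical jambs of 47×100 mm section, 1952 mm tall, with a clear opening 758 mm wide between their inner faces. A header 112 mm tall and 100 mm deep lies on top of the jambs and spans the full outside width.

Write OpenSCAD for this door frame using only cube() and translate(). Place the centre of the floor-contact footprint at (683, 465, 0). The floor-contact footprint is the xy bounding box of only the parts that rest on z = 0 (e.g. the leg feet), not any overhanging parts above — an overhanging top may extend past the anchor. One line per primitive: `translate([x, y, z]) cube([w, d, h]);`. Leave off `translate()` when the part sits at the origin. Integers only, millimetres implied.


translate([257, 415, 0]) cube([47, 100, 1952]);
translate([1062, 415, 0]) cube([47, 100, 1952]);
translate([257, 415, 1952]) cube([852, 100, 112]);


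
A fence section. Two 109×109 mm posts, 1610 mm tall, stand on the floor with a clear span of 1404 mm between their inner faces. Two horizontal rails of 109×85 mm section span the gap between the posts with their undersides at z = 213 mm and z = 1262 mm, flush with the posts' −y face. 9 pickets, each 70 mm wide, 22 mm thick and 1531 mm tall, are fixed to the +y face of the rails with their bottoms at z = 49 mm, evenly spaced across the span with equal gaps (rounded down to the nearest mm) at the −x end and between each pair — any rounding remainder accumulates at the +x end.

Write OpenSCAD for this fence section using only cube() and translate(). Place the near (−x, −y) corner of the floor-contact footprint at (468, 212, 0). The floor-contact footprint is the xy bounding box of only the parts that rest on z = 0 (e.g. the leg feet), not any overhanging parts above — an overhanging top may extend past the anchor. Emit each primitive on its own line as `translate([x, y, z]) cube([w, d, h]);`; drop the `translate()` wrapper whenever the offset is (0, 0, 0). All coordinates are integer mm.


translate([468, 212, 0]) cube([109, 109, 1610]);
translate([1981, 212, 0]) cube([109, 109, 1610]);
translate([577, 212, 213]) cube([1404, 109, 85]);
translate([577, 212, 1262]) cube([1404, 109, 85]);
translate([654, 321, 49]) cube([70, 22, 1531]);
translate([801, 321, 49]) cube([70, 22, 1531]);
translate([948, 321, 49]) cube([70, 22, 1531]);
translate([1095, 321, 49]) cube([70, 22, 1531]);
translate([1242, 321, 49]) cube([70, 22, 1531]);
translate([1389, 321, 49]) cube([70, 22, 1531]);
translate([1536, 321, 49]) cube([70, 22, 1531]);
translate([1683, 321, 49]) cube([70, 22, 1531]);
translate([1830, 321, 49]) cube([70, 22, 1531]);


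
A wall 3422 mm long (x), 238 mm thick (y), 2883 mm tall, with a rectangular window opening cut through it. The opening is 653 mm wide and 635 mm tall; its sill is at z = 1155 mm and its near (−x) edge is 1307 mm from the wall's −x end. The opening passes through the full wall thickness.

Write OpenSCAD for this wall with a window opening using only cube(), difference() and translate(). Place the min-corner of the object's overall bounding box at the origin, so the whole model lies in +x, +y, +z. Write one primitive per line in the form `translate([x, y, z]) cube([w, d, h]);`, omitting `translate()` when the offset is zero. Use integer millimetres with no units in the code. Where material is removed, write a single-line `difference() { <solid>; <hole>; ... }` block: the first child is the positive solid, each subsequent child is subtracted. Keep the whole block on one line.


difference() { cube([3422, 238, 2883]); translate([1307, 0, 1155]) cube([653, 238, 635]); }


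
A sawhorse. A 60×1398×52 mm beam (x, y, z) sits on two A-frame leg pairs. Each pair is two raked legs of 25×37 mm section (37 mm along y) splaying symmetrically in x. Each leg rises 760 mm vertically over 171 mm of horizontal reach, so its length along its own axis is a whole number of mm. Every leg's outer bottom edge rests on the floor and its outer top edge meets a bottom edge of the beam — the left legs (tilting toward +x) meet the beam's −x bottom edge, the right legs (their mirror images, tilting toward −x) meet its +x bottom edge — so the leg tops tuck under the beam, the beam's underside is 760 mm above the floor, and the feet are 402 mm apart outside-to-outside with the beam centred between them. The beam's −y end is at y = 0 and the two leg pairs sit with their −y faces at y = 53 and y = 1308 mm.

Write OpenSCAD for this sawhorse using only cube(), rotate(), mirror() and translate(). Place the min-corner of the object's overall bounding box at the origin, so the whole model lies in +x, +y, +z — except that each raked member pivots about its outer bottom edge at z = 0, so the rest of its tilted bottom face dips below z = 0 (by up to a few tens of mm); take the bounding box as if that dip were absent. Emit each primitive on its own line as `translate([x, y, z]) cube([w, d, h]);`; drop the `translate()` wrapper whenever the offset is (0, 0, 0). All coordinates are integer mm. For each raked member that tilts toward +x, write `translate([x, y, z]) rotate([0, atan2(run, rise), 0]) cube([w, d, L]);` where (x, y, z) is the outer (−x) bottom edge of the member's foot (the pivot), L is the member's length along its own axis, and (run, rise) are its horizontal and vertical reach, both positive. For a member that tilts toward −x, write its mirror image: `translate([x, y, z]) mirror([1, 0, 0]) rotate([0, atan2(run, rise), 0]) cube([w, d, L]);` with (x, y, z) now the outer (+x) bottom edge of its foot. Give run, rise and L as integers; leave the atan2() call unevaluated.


translate([171, 0, 760]) cube([60, 1398, 52]);
translate([0, 53, 0]) rotate([0, atan2(171, 760), 0]) cube([25, 37, 779]);
translate([402, 53, 0]) mirror([1, 0, 0]) rotate([0, atan2(171, 760), 0]) cube([25, 37, 779]);
translate([0, 1308, 0]) rotate([0, atan2(171, 760), 0]) cube([25, 37, 779]);
translate([402, 1308, 0]) mirror([1, 0, 0]) rotate([0, atan2(171, 760), 0]) cube([25, 37, 779]);


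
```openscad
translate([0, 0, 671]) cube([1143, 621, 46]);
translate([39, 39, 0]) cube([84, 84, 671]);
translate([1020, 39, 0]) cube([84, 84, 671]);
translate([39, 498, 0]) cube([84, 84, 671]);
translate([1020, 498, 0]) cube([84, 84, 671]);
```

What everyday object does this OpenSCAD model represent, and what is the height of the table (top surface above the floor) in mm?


A table. The table height is 717 mm.

A 1143×621×46 slab sits at z = 671 on four 84 mm square posts — a table. The top surface is at 671 + 46 = 717 mm.


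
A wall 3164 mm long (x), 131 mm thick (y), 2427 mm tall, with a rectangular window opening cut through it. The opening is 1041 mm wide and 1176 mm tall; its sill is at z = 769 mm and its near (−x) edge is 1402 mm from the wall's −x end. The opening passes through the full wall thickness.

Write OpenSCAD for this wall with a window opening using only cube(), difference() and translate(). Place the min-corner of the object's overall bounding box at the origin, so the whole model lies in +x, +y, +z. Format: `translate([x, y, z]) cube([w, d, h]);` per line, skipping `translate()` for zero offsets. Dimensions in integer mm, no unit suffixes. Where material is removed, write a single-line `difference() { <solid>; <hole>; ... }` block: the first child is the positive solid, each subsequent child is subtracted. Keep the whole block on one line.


difference() { cube([3164, 131, 2427]); translate([1402, 0, 769]) cube([1041, 131, 1176]); }


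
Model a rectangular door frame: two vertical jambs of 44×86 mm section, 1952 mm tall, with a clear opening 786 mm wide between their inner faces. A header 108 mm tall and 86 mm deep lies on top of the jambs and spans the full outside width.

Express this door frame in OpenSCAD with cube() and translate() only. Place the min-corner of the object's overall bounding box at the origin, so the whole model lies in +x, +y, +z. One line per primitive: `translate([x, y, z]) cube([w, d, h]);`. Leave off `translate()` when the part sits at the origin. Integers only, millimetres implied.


cube([44, 86, 1952]);
translate([830, 0, 0]) cube([44, 86, 1952]);
translate([0, 0, 1952]) cube([874, 86, 108]);


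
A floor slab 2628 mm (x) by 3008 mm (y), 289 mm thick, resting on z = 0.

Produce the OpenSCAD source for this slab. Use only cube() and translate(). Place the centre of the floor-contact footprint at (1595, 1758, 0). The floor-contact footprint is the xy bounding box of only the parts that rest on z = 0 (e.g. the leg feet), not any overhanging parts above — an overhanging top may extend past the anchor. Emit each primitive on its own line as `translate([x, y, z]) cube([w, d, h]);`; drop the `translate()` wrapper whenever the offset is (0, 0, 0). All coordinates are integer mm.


translate([281, 254, 0]) cube([2628, 3008, 289]);


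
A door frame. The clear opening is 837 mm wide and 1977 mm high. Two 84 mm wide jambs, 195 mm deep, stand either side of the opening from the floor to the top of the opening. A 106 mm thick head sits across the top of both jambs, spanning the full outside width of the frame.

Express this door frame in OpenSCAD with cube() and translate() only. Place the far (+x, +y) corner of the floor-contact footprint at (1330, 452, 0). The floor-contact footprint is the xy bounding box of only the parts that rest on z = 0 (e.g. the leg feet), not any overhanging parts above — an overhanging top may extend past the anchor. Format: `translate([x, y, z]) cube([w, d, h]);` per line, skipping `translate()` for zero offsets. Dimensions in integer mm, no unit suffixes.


translate([325, 257, 0]) cube([84, 195, 1977]);
translate([1246, 257, 0]) cube([84, 195, 1977]);
translate([325, 257, 1977]) cube([1005, 195, 106]);


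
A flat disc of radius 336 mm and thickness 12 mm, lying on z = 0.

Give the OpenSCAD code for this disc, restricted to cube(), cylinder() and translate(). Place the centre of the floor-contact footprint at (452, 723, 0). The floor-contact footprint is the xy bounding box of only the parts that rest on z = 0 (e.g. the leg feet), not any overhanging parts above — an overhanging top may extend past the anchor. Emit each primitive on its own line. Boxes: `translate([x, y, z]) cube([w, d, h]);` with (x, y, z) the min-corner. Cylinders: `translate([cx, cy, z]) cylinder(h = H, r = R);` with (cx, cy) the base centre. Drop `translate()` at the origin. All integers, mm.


translate([452, 723, 0]) cylinder(h = 12, r = 336);


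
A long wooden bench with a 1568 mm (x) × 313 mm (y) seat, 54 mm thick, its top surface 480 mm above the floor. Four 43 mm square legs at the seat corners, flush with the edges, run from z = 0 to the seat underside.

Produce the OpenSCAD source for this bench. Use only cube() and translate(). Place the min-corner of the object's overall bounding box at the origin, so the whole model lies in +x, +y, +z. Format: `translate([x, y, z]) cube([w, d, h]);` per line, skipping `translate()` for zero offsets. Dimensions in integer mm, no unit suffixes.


// leg_h = 480 − 54 = 426
translate([0, 0, 426]) cube([1568, 313, 54]);
cube([43, 43, 426]);
translate([0, 270, 0]) cube([43, 43, 426]);
translate([1525, 0, 0]) cube([43, 43, 426]);
translate([1525, 270, 0]) cube([43, 43, 426]);


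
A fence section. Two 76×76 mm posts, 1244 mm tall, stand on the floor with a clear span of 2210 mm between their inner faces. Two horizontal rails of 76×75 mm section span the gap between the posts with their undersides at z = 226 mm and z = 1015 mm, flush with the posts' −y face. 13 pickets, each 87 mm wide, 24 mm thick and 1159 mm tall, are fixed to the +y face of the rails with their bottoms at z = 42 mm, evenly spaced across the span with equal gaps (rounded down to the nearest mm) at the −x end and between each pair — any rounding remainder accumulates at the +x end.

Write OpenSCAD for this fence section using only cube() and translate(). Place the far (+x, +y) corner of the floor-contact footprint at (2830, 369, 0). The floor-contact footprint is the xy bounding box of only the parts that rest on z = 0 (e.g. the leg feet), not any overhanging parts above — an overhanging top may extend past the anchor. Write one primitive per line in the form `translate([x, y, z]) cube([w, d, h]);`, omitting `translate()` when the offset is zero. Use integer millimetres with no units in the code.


translate([468, 293, 0]) cube([76, 76, 1244]);
translate([2754, 293, 0]) cube([76, 76, 1244]);
translate([544, 293, 226]) cube([2210, 76, 75]);
translate([544, 293, 1015]) cube([2210, 76, 75]);
translate([621, 369, 42]) cube([87, 24, 1159]);
translate([785, 369, 42]) cube([87, 24, 1159]);
translate([949, 369, 42]) cube([87, 24, 1159]);
translate([1113, 369, 42]) cube([87, 24, 1159]);
translate([1277, 369, 42]) cube([87, 24, 1159]);
translate([1441, 369, 42]) cube([87, 24, 1159]);
translate([1605, 369, 42]) cube([87, 24, 1159]);
translate([1769, 369, 42]) cube([87, 24, 1159]);
translate([1933, 369, 42]) cube([87, 24, 1159]);
translate([2097, 369, 42]) cube([87, 24, 1159]);
translate([2261, 369, 42]) cube([87, 24, 1159]);
translate([2425, 369, 42]) cube([87, 24, 1159]);
translate([2589, 369, 42]) cube([87, 24, 1159]);


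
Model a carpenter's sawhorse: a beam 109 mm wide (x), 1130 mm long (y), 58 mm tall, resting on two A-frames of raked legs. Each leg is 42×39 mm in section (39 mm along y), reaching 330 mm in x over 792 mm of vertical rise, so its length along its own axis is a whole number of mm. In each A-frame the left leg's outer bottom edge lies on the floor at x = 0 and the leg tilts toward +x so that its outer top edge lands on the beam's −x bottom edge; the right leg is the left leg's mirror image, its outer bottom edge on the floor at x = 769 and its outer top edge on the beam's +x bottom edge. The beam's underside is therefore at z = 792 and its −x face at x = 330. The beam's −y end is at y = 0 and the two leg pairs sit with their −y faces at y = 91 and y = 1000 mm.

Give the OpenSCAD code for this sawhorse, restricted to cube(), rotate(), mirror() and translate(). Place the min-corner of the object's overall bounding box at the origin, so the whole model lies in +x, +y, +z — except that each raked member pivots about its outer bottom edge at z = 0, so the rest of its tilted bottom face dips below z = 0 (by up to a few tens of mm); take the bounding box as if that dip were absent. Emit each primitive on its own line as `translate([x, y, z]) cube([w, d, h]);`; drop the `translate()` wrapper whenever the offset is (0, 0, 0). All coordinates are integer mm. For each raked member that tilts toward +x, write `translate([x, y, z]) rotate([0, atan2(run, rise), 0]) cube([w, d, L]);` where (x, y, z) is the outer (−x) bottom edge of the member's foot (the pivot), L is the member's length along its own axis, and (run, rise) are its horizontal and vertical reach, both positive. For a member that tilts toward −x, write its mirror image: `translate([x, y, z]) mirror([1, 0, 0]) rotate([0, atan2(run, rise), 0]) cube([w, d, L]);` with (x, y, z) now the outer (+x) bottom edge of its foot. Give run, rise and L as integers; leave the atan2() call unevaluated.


translate([330, 0, 792]) cube([109, 1130, 58]);
translate([0, 91, 0]) rotate([0, atan2(330, 792), 0]) cube([42, 39, 858]);
translate([769, 91, 0]) mirror([1, 0, 0]) rotate([0, atan2(330, 792), 0]) cube([42, 39, 858]);
translate([0, 1000, 0]) rotate([0, atan2(330, 792), 0]) cube([42, 39, 858]);
translate([769, 1000, 0]) mirror([1, 0, 0]) rotate([0, atan2(330, 792), 0]) cube([42, 39, 858]);


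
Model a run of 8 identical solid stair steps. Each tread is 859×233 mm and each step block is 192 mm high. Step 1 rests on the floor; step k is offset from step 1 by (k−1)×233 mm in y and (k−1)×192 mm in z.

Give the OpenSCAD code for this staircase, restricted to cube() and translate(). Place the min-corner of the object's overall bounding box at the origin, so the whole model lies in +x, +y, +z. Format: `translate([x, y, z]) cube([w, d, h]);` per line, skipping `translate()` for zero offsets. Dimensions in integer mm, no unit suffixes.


cube([859, 233, 192]);
translate([0, 233, 192]) cube([859, 233, 192]);
translate([0, 466, 384]) cube([859, 233, 192]);
translate([0, 699, 576]) cube([859, 233, 192]);
translate([0, 932, 768]) cube([859, 233, 192]);
translate([0, 1165, 960]) cube([859, 233, 192]);
translate([0, 1398, 1152]) cube([859, 233, 192]);
translate([0, 1631, 1344]) cube([859, 233, 192]);


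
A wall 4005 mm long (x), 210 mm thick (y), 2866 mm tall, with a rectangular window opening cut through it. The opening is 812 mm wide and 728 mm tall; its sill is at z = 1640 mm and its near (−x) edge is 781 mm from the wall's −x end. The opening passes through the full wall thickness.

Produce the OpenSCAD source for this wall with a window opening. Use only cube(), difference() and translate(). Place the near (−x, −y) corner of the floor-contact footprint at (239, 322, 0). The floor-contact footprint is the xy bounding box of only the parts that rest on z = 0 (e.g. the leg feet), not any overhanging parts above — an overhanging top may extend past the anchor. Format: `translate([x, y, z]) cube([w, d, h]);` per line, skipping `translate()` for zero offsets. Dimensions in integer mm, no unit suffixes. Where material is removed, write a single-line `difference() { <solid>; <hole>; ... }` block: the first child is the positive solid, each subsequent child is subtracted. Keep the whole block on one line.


difference() { translate([239, 322, 0]) cube([4005, 210, 2866]); translate([1020, 322, 1640]) cube([812, 210, 728]); }


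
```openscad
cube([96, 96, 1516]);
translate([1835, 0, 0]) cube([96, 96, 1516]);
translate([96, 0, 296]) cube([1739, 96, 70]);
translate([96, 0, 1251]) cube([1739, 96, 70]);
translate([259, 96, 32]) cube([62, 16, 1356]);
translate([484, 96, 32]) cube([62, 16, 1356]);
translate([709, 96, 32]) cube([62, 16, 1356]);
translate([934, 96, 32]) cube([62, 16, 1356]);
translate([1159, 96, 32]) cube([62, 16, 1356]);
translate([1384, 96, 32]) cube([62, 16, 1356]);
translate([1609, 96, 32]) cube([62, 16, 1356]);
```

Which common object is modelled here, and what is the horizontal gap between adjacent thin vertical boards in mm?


A fence section. The picket gap is 163 mm.

Two posts, two rails, 7 pickets — a fence section. Span 1739 mm holds 7 pickets of 62 mm with 8 equal gaps: ⌊(1739 − 7·62) / 8⌋ = 163 mm.


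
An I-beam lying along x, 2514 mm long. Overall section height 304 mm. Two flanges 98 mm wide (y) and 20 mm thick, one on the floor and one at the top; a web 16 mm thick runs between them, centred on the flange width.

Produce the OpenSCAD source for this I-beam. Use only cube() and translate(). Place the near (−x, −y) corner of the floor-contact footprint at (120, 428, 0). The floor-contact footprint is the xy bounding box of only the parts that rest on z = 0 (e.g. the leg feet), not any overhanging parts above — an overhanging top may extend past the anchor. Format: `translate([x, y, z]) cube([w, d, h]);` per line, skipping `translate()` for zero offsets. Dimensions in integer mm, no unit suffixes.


translate([120, 428, 0]) cube([2514, 98, 20]);
translate([120, 469, 20]) cube([2514, 16, 264]);
translate([120, 428, 284]) cube([2514, 98, 20]);


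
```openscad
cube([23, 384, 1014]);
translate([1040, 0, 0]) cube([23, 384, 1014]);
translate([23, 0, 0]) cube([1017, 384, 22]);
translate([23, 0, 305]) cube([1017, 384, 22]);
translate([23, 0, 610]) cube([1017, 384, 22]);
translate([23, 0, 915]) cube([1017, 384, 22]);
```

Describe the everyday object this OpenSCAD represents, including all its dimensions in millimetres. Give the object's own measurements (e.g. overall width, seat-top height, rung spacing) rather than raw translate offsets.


An open bookshelf. Two side panels, each 23 mm thick, 384 mm deep and 1014 mm tall, stand 1063 mm apart (outside-to-outside). Between them sit 4 shelves, each 22 mm thick and 384 mm deep, spanning the full gap between the sides. The bottom shelf rests on the floor (its underside at z = 0) and the clear gap between one shelf's top and the next shelf's underside is 283 mm.


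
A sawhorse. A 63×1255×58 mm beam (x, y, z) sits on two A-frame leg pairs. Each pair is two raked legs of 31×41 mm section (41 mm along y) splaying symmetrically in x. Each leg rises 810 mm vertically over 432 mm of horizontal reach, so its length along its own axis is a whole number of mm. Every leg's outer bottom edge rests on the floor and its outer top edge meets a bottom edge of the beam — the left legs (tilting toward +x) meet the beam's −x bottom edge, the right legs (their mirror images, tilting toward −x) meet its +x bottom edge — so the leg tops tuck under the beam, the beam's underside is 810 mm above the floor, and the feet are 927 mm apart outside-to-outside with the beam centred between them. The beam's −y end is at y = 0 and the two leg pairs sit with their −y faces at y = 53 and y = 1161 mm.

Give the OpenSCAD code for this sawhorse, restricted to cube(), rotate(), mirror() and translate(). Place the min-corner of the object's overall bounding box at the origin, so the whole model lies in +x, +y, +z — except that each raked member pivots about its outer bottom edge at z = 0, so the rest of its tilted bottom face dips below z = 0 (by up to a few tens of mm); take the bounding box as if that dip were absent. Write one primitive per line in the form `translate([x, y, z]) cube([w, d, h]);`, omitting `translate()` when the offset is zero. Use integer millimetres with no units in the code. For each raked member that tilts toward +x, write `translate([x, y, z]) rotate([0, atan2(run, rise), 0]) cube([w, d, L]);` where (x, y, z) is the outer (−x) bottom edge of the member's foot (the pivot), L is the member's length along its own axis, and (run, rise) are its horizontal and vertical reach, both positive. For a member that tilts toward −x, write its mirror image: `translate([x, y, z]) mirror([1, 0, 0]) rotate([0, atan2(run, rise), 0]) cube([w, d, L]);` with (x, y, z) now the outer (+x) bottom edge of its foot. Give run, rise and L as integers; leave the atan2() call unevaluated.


// leg length = √(432² + 810²) = 918
// right-leg outer foot x = 2·432 + 63 = 927
// beam min-corner = (432, 0, 810)
translate([432, 0, 810]) cube([63, 1255, 58]);
translate([0, 53, 0]) rotate([0, atan2(432, 810), 0]) cube([31, 41, 918]);
translate([927, 53, 0]) mirror([1, 0, 0]) rotate([0, atan2(432, 810), 0]) cube([31, 41, 918]);
translate([0, 1161, 0]) rotate([0, atan2(432, 810), 0]) cube([31, 41, 918]);
translate([927, 1161, 0]) mirror([1, 0, 0]) rotate([0, atan2(432, 810), 0]) cube([31, 41, 918]);
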